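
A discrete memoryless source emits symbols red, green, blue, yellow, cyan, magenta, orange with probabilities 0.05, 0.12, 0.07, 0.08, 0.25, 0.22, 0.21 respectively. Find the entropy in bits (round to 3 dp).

H = −Σ pᵢ log₂ pᵢ.
−0.05·log₂(0.05) = 0.2161
−0.12·log₂(0.12) = 0.3671
−0.07·log₂(0.07) = 0.2686
−0.08·log₂(0.08) = 0.2915
−0.25·log₂(0.25) = 0.5000
−0.22·log₂(0.22) = 0.4806
−0.21·log₂(0.21) = 0.4728
Sum ≈ 2.5966 → 2.597 bits.

2.597 bits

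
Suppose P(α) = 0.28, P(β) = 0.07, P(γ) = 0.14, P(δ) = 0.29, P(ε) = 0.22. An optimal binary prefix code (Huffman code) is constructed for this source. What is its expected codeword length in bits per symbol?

2.21 bits/symbol

Repeatedly combine the two least-probable nodes; the expected code length is the sum of the merged weights.
merge 7/100 + 7/50 → 21/100
merge 21/100 + 11/50 → 43/100
merge 7/25 + 29/100 → 57/100
merge 43/100 + 57/100 → 1
L = 21/100 + 43/100 + 57/100 + 1 = 221/100 = 2.21 bits/symbol.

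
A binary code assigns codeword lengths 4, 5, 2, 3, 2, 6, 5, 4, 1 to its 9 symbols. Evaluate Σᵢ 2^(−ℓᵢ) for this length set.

With common denominator 2^6 = 64: Σ 2^(−ℓᵢ) = 4/64 + 2/64 + 16/64 + 8/64 + 16/64 + 1/64 + 2/64 + 4/64 + 32/64 = 85/64 = 1.328125.

1.328125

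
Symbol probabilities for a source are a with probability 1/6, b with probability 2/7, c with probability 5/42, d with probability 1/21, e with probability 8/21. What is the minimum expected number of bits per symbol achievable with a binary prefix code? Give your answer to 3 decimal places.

Repeatedly combine the two least-probable nodes; the expected code length is the sum of the merged weights.
merge 1/21 + 5/42 → 1/6
merge 1/6 + 1/6 → 1/3
merge 2/7 + 1/3 → 13/21
merge 8/21 + 13/21 → 1
L = 1/6 + 1/3 + 13/21 + 1 = 89/42 ≈ 2.119 bits/symbol.

2.119 bits/symbol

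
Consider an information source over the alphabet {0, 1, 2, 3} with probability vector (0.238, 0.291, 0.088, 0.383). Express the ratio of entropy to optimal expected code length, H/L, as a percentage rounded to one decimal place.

95.2%

Entropy H = −Σ p log₂ p ≈ 1.8500 bits.
Huffman merges: 11/125+119/500→163/500; 291/1000+163/500→617/1000; 383/1000+617/1000→1. L = 1943/1000 ≈ 1.9430.
Efficiency = H/L = 1.8500/1.9430 = 95.2%.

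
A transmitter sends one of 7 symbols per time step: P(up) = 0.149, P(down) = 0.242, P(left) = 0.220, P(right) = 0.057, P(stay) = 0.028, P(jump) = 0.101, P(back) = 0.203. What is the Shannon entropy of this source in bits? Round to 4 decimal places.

H = −Σ pᵢ log₂ pᵢ.
−0.149·log₂(0.149) = 0.4092
−0.242·log₂(0.242) = 0.4954
−0.220·log₂(0.220) = 0.4806
−0.057·log₂(0.057) = 0.2356
−0.028·log₂(0.028) = 0.1444
−0.101·log₂(0.101) = 0.3341
−0.203·log₂(0.203) = 0.4670
Sum ≈ 2.5662 → 2.5662 bits.

2.5662 bits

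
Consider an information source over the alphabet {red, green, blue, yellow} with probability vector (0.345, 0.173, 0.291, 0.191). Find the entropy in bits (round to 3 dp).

1.942 bits

H = −Σ pᵢ log₂ pᵢ.
−0.345·log₂(0.345) = 0.5297
−0.173·log₂(0.173) = 0.4379
−0.291·log₂(0.291) = 0.5182
−0.191·log₂(0.191) = 0.4562
Sum ≈ 1.9420 → 1.942 bits.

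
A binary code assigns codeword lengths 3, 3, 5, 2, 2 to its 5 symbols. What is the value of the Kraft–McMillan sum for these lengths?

With common denominator 2^5 = 32: Σ 2^(−ℓᵢ) = 4/32 + 4/32 + 1/32 + 8/32 + 8/32 = 25/32 = 0.78125.

0.78125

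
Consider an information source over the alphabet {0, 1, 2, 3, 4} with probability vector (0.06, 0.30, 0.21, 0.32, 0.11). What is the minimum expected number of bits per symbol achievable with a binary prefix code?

Repeatedly combine the two least-probable nodes; the expected code length is the sum of the merged weights.
merge 3/50 + 11/100 → 17/100
merge 17/100 + 21/100 → 19/50
merge 3/10 + 8/25 → 31/50
merge 19/50 + 31/50 → 1
L = 17/100 + 19/50 + 31/50 + 1 = 217/100 = 2.17 bits/symbol.

2.17 bits/symbol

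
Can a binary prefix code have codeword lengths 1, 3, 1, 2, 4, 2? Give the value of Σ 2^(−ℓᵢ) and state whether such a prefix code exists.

1.6875; no

With common denominator 2^4 = 16: Σ 2^(−ℓᵢ) = 8/16 + 2/16 + 8/16 + 4/16 + 1/16 + 4/16 = 27/16 = 1.6875.
Kraft's inequality requires Σ ≤ 1; here Σ = 1.6875 > 1, so no such prefix code exists.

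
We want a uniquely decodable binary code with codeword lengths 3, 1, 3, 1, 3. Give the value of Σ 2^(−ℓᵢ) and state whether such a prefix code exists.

With common denominator 2^3 = 8: Σ 2^(−ℓᵢ) = 1/8 + 4/8 + 1/8 + 4/8 + 1/8 = 11/8 = 1.375.
Kraft's inequality requires Σ ≤ 1; here Σ = 1.375 > 1, so no such prefix code exists.

1.375; no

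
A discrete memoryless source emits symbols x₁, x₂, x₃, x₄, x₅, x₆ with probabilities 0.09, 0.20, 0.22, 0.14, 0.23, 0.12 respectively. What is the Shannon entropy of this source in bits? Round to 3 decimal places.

H = −Σ pᵢ log₂ pᵢ.
−0.09·log₂(0.09) = 0.3127
−0.20·log₂(0.20) = 0.4644
−0.22·log₂(0.22) = 0.4806
−0.14·log₂(0.14) = 0.3971
−0.23·log₂(0.23) = 0.4877
−0.12·log₂(0.12) = 0.3671
Sum ≈ 2.5095 → 2.509 bits.

2.509 bits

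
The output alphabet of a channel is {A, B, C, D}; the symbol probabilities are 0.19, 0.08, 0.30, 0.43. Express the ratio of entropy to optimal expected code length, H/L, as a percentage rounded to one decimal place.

Entropy H = −Σ p log₂ p ≈ 1.7914 bits.
Huffman merges: 2/25+19/100→27/100; 27/100+3/10→57/100; 43/100+57/100→1. L = 46/25 ≈ 1.8400.
Efficiency = H/L = 1.7914/1.8400 = 97.4%.

97.4%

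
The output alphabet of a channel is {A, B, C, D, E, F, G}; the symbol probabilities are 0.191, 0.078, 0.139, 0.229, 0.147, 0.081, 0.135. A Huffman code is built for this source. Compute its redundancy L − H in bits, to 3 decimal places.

0.023 bits

Entropy H = −Σ p log₂ p ≈ 2.7163 bits.
Huffman merges: 39/500+81/1000→159/1000; 27/200+139/1000→137/500; 147/1000+159/1000→153/500; 191/1000+229/1000→21/50; 137/500+153/500→29/50; 21/50+29/50→1. L = 2739/1000 ≈ 2.7390.
L − H = 2.7390 − 2.7163 = 0.023 bits.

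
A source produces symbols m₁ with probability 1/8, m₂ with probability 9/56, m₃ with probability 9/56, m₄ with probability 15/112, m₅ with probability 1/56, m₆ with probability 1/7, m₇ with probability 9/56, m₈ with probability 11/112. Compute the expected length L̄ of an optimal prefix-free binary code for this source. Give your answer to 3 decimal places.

Repeatedly combine the two least-probable nodes; the expected code length is the sum of the merged weights.
merge 1/56 + 11/112 → 13/112
merge 13/112 + 1/8 → 27/112
merge 15/112 + 1/7 → 31/112
merge 9/56 + 9/56 → 9/28
merge 9/56 + 27/112 → 45/112
merge 31/112 + 9/28 → 67/112
merge 45/112 + 67/112 → 1
L = 13/112 + 27/112 + 31/112 + 9/28 + 45/112 + 67/112 + 1 = 331/112 ≈ 2.955 bits/symbol.

2.955 bits/symbol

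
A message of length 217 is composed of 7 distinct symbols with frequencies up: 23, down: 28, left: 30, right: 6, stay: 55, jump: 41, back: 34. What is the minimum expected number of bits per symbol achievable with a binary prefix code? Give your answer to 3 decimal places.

Probabilities are the counts divided by 217.
Repeatedly combine the two least-probable nodes; the expected code length is the sum of the merged weights.
merge 6/217 + 23/217 → 29/217
merge 4/31 + 29/217 → 57/217
merge 30/217 + 34/217 → 64/217
merge 41/217 + 55/217 → 96/217
merge 57/217 + 64/217 → 121/217
merge 96/217 + 121/217 → 1
L = 29/217 + 57/217 + 64/217 + 96/217 + 121/217 + 1 = 584/217 ≈ 2.691 bits/symbol.

2.691 bits/symbol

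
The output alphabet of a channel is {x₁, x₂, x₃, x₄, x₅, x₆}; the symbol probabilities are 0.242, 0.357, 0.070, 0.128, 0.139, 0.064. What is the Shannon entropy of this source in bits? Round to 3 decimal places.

2.324 bits

H = −Σ pᵢ log₂ pᵢ.
−0.242·log₂(0.242) = 0.4954
−0.357·log₂(0.357) = 0.5305
−0.070·log₂(0.070) = 0.2686
−0.128·log₂(0.128) = 0.3796
−0.139·log₂(0.139) = 0.3957
−0.064·log₂(0.064) = 0.2538
Sum ≈ 2.3236 → 2.324 bits.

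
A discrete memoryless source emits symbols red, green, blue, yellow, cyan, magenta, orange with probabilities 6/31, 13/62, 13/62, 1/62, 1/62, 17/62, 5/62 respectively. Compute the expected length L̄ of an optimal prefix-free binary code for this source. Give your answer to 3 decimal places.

2.452 bits/symbol

Repeatedly combine the two least-probable nodes; the expected code length is the sum of the merged weights.
merge 1/62 + 1/62 → 1/31
merge 1/31 + 5/62 → 7/62
merge 7/62 + 6/31 → 19/62
merge 13/62 + 13/62 → 13/31
merge 17/62 + 19/62 → 18/31
merge 13/31 + 18/31 → 1
L = 1/31 + 7/62 + 19/62 + 13/31 + 18/31 + 1 = 76/31 ≈ 2.452 bits/symbol.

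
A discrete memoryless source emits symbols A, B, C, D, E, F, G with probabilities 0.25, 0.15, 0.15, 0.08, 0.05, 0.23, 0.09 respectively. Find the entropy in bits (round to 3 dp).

2.629 bits

H = −Σ pᵢ log₂ pᵢ.
−0.25·log₂(0.25) = 0.5000
−0.15·log₂(0.15) = 0.4105
−0.15·log₂(0.15) = 0.4105
−0.08·log₂(0.08) = 0.2915
−0.05·log₂(0.05) = 0.2161
−0.23·log₂(0.23) = 0.4877
−0.09·log₂(0.09) = 0.3127
Sum ≈ 2.6290 → 2.629 bits.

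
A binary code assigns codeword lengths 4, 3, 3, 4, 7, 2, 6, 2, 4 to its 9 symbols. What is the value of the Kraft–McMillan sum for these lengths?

0.9609375

With common denominator 2^7 = 128: Σ 2^(−ℓᵢ) = 8/128 + 16/128 + 16/128 + 8/128 + 1/128 + 32/128 + 2/128 + 32/128 + 8/128 = 123/128 = 0.9609375.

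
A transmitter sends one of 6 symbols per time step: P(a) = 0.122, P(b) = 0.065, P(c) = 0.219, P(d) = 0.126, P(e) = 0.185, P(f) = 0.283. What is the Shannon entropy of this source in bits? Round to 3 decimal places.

H = −Σ pᵢ log₂ pᵢ.
−0.122·log₂(0.122) = 0.3703
−0.065·log₂(0.065) = 0.2563
−0.219·log₂(0.219) = 0.4798
−0.126·log₂(0.126) = 0.3766
−0.185·log₂(0.185) = 0.4504
−0.283·log₂(0.283) = 0.5154
Sum ≈ 2.4487 → 2.449 bits.

2.449 bits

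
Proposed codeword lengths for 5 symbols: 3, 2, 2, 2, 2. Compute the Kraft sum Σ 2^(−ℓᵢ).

1.125

With common denominator 2^3 = 8: Σ 2^(−ℓᵢ) = 1/8 + 2/8 + 2/8 + 2/8 + 2/8 = 9/8 = 1.125.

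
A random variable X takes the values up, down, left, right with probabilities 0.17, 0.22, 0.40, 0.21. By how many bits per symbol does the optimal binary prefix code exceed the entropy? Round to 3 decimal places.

0.063 bits

Entropy H = −Σ p log₂ p ≈ 1.9168 bits.
Huffman merges: 17/100+21/100→19/50; 11/50+19/50→3/5; 2/5+3/5→1. L = 99/50 ≈ 1.9800.
L − H = 1.9800 − 1.9168 = 0.063 bits.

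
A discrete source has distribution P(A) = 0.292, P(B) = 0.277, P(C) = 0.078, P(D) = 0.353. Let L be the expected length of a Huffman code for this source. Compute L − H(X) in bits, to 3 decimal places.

Entropy H = −Σ p log₂ p ≈ 1.8490 bits.
Huffman merges: 39/500+277/1000→71/200; 73/250+353/1000→129/200; 71/200+129/200→1. L = 2 ≈ 2.0000.
L − H = 2.0000 − 1.8490 = 0.151 bits.

0.151 bits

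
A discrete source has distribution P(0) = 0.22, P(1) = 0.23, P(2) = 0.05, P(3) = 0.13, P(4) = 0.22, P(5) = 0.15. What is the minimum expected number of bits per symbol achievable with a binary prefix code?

Repeatedly combine the two least-probable nodes; the expected code length is the sum of the merged weights.
merge 1/20 + 13/100 → 9/50
merge 3/20 + 9/50 → 33/100
merge 11/50 + 11/50 → 11/25
merge 23/100 + 33/100 → 14/25
merge 11/25 + 14/25 → 1
L = 9/50 + 33/100 + 11/25 + 14/25 + 1 = 251/100 = 2.51 bits/symbol.

2.51 bits/symbol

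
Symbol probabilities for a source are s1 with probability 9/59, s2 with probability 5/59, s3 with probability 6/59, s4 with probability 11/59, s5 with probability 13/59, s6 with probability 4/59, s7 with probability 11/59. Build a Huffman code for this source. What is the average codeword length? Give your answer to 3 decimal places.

Repeatedly combine the two least-probable nodes; the expected code length is the sum of the merged weights.
merge 4/59 + 5/59 → 9/59
merge 6/59 + 9/59 → 15/59
merge 9/59 + 11/59 → 20/59
merge 11/59 + 13/59 → 24/59
merge 15/59 + 20/59 → 35/59
merge 24/59 + 35/59 → 1
L = 9/59 + 15/59 + 20/59 + 24/59 + 35/59 + 1 = 162/59 ≈ 2.746 bits/symbol.

2.746 bits/symbol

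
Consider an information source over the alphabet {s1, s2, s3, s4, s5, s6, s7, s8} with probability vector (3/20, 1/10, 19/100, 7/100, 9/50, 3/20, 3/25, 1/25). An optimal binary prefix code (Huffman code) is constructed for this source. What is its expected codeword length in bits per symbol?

Repeatedly combine the two least-probable nodes; the expected code length is the sum of the merged weights.
merge 1/25 + 7/100 → 11/100
merge 1/10 + 11/100 → 21/100
merge 3/25 + 3/20 → 27/100
merge 3/20 + 9/50 → 33/100
merge 19/100 + 21/100 → 2/5
merge 27/100 + 33/100 → 3/5
merge 2/5 + 3/5 → 1
L = 11/100 + 21/100 + 27/100 + 33/100 + 2/5 + 3/5 + 1 = 73/25 = 2.92 bits/symbol.

2.92 bits/symbol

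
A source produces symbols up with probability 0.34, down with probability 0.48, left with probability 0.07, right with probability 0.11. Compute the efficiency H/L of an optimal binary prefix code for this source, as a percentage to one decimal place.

Entropy H = −Σ p log₂ p ≈ 1.6563 bits.
Huffman merges: 7/100+11/100→9/50; 9/50+17/50→13/25; 12/25+13/25→1. L = 17/10 ≈ 1.7000.
Efficiency = H/L = 1.6563/1.7000 = 97.4%.

97.4%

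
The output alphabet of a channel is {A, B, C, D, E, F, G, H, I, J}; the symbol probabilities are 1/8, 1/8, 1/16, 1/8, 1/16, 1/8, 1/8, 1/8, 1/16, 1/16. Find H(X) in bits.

Each probability is a power of 1/2, so log₂(1/p) is an integer.
H = Σ p·log₂(1/p) = 1/8·3 + 1/8·3 + 1/16·4 + 1/8·3 + 1/16·4 + 1/8·3 + 1/8·3 + 1/8·3 + 1/16·4 + 1/16·4 = 3.25 bits.

3.25 bits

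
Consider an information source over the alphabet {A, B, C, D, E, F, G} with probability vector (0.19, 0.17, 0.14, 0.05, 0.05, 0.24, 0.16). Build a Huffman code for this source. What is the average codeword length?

Repeatedly combine the two least-probable nodes; the expected code length is the sum of the merged weights.
merge 1/20 + 1/20 → 1/10
merge 1/10 + 7/50 → 6/25
merge 4/25 + 17/100 → 33/100
merge 19/100 + 6/25 → 43/100
merge 6/25 + 33/100 → 57/100
merge 43/100 + 57/100 → 1
L = 1/10 + 6/25 + 33/100 + 43/100 + 57/100 + 1 = 267/100 = 2.67 bits/symbol.

2.67 bits/symbol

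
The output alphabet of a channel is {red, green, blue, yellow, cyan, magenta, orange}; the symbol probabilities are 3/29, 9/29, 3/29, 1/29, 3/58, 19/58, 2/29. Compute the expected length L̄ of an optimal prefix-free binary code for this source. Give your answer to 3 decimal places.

Repeatedly combine the two least-probable nodes; the expected code length is the sum of the merged weights.
merge 1/29 + 3/58 → 5/58
merge 2/29 + 5/58 → 9/58
merge 3/29 + 3/29 → 6/29
merge 9/58 + 6/29 → 21/58
merge 9/29 + 19/58 → 37/58
merge 21/58 + 37/58 → 1
L = 5/58 + 9/58 + 6/29 + 21/58 + 37/58 + 1 = 71/29 ≈ 2.448 bits/symbol.

2.448 bits/symbol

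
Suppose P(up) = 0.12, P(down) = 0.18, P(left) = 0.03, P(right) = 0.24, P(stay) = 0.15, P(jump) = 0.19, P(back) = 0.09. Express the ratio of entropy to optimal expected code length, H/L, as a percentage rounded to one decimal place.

98.0%

Entropy H = −Σ p log₂ p ≈ 2.6367 bits.
Huffman merges: 3/100+9/100→3/25; 3/25+3/25→6/25; 3/20+9/50→33/100; 19/100+6/25→43/100; 6/25+33/100→57/100; 43/100+57/100→1. L = 269/100 ≈ 2.6900.
Efficiency = H/L = 2.6367/2.6900 = 98.0%.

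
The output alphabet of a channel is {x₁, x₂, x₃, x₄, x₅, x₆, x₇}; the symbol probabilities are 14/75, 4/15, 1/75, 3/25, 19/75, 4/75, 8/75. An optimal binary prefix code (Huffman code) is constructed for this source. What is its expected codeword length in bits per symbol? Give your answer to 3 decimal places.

Repeatedly combine the two least-probable nodes; the expected code length is the sum of the merged weights.
merge 1/75 + 4/75 → 1/15
merge 1/15 + 8/75 → 13/75
merge 3/25 + 13/75 → 22/75
merge 14/75 + 19/75 → 11/25
merge 4/15 + 22/75 → 14/25
merge 11/25 + 14/25 → 1
L = 1/15 + 13/75 + 22/75 + 11/25 + 14/25 + 1 = 38/15 ≈ 2.533 bits/symbol.

2.533 bits/symbol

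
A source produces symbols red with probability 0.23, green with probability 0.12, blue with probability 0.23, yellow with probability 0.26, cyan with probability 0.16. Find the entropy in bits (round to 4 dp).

H = −Σ pᵢ log₂ pᵢ.
−0.23·log₂(0.23) = 0.4877
−0.12·log₂(0.12) = 0.3671
−0.23·log₂(0.23) = 0.4877
−0.26·log₂(0.26) = 0.5053
−0.16·log₂(0.16) = 0.4230
Sum ≈ 2.2707 → 2.2707 bits.

2.2707 bits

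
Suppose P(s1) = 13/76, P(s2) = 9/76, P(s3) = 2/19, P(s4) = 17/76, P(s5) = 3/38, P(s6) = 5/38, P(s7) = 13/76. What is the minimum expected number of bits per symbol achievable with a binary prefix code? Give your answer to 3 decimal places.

Repeatedly combine the two least-probable nodes; the expected code length is the sum of the merged weights.
merge 3/38 + 2/19 → 7/38
merge 9/76 + 5/38 → 1/4
merge 13/76 + 13/76 → 13/38
merge 7/38 + 17/76 → 31/76
merge 1/4 + 13/38 → 45/76
merge 31/76 + 45/76 → 1
L = 7/38 + 1/4 + 13/38 + 31/76 + 45/76 + 1 = 211/76 ≈ 2.776 bits/symbol.

2.776 bits/symbol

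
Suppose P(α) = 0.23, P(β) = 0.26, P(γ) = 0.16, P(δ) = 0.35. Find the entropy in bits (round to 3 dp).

H = −Σ pᵢ log₂ pᵢ.
−0.23·log₂(0.23) = 0.4877
−0.26·log₂(0.26) = 0.5053
−0.16·log₂(0.16) = 0.4230
−0.35·log₂(0.35) = 0.5301
Sum ≈ 1.9461 → 1.946 bits.

1.946 bits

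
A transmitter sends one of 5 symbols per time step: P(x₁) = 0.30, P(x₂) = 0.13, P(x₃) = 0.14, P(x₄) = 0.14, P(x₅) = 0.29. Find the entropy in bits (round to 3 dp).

H = −Σ pᵢ log₂ pᵢ.
−0.30·log₂(0.30) = 0.5211
−0.13·log₂(0.13) = 0.3826
−0.14·log₂(0.14) = 0.3971
−0.14·log₂(0.14) = 0.3971
−0.29·log₂(0.29) = 0.5179
Sum ≈ 2.2159 → 2.216 bits.

2.216 bits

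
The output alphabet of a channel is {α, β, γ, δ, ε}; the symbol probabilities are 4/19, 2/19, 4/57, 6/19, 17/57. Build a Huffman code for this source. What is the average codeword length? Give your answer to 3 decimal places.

Repeatedly combine the two least-probable nodes; the expected code length is the sum of the merged weights.
merge 4/57 + 2/19 → 10/57
merge 10/57 + 4/19 → 22/57
merge 17/57 + 6/19 → 35/57
merge 22/57 + 35/57 → 1
L = 10/57 + 22/57 + 35/57 + 1 = 124/57 ≈ 2.175 bits/symbol.

2.175 bits/symbol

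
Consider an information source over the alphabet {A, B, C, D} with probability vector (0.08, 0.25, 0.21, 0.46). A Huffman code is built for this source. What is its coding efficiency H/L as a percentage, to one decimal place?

Entropy H = −Σ p log₂ p ≈ 1.7797 bits.
Huffman merges: 2/25+21/100→29/100; 1/4+29/100→27/50; 23/50+27/50→1. L = 183/100 ≈ 1.8300.
Efficiency = H/L = 1.7797/1.8300 = 97.2%.

97.2%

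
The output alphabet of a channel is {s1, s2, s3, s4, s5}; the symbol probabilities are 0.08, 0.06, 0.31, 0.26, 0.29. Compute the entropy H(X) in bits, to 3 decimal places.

H = −Σ pᵢ log₂ pᵢ.
−0.08·log₂(0.08) = 0.2915
−0.06·log₂(0.06) = 0.2435
−0.31·log₂(0.31) = 0.5238
−0.26·log₂(0.26) = 0.5053
−0.29·log₂(0.29) = 0.5179
Sum ≈ 2.0820 → 2.082 bits.

2.082 bits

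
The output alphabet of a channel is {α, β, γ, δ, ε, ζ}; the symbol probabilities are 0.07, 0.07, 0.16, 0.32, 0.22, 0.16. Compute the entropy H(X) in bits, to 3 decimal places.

H = −Σ pᵢ log₂ pᵢ.
−0.07·log₂(0.07) = 0.2686
−0.07·log₂(0.07) = 0.2686
−0.16·log₂(0.16) = 0.4230
−0.32·log₂(0.32) = 0.5260
−0.22·log₂(0.22) = 0.4806
−0.16·log₂(0.16) = 0.4230
Sum ≈ 2.3898 → 2.390 bits.

2.390 bits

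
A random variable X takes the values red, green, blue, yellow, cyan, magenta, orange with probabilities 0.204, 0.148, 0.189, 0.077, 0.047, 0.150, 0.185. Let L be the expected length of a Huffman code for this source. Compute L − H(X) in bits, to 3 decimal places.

0.048 bits

Entropy H = −Σ p log₂ p ≈ 2.6831 bits.
Huffman merges: 47/1000+77/1000→31/250; 31/250+37/250→34/125; 3/20+37/200→67/200; 189/1000+51/250→393/1000; 34/125+67/200→607/1000; 393/1000+607/1000→1. L = 2731/1000 ≈ 2.7310.
L − H = 2.7310 − 2.6831 = 0.048 bits.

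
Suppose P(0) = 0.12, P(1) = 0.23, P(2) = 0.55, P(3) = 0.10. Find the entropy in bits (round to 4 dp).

1.6613 bits

H = −Σ pᵢ log₂ pᵢ.
−0.12·log₂(0.12) = 0.3671
−0.23·log₂(0.23) = 0.4877
−0.55·log₂(0.55) = 0.4744
−0.10·log₂(0.10) = 0.3322
Sum ≈ 1.6613 → 1.6613 bits.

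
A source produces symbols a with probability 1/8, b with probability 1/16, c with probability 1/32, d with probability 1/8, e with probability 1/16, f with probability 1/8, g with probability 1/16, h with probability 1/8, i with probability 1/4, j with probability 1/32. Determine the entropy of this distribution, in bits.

Each probability is a power of 1/2, so log₂(1/p) is an integer.
H = Σ p·log₂(1/p) = 1/8·3 + 1/16·4 + 1/32·5 + 1/8·3 + 1/16·4 + 1/8·3 + 1/16·4 + 1/8·3 + 1/4·2 + 1/32·5 = 3.0625 bits.

3.0625 bits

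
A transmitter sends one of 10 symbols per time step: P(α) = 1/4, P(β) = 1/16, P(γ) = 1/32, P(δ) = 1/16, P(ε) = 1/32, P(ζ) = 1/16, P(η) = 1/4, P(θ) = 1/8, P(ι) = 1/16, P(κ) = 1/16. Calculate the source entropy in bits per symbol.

Each probability is a power of 1/2, so log₂(1/p) is an integer.
H = Σ p·log₂(1/p) = 1/4·2 + 1/16·4 + 1/32·5 + 1/16·4 + 1/32·5 + 1/16·4 + 1/4·2 + 1/8·3 + 1/16·4 + 1/16·4 = 2.9375 bits.

2.9375 bits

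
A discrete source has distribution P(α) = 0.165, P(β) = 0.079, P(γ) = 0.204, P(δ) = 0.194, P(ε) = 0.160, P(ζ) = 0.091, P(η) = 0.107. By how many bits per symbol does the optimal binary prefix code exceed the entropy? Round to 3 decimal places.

0.044 bits

Entropy H = −Σ p log₂ p ≈ 2.7277 bits.
Huffman merges: 79/1000+91/1000→17/100; 107/1000+4/25→267/1000; 33/200+17/100→67/200; 97/500+51/250→199/500; 267/1000+67/200→301/500; 199/500+301/500→1. L = 693/250 ≈ 2.7720.
L − H = 2.7720 − 2.7277 = 0.044 bits.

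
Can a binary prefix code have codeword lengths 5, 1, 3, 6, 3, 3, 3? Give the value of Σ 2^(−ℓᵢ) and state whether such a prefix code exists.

With common denominator 2^6 = 64: Σ 2^(−ℓᵢ) = 2/64 + 32/64 + 8/64 + 1/64 + 8/64 + 8/64 + 8/64 = 67/64 = 1.046875.
Kraft's inequality requires Σ ≤ 1; here Σ = 1.046875 > 1, so no such prefix code exists.

1.046875; no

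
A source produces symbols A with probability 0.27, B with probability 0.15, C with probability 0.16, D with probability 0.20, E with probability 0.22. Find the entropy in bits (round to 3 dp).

H = −Σ pᵢ log₂ pᵢ.
−0.27·log₂(0.27) = 0.5100
−0.15·log₂(0.15) = 0.4105
−0.16·log₂(0.16) = 0.4230
−0.20·log₂(0.20) = 0.4644
−0.22·log₂(0.22) = 0.4806
Sum ≈ 2.2885 → 2.289 bits.

2.289 bits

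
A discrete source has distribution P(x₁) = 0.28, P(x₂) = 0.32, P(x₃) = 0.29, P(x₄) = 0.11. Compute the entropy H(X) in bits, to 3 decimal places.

1.908 bits

H = −Σ pᵢ log₂ pᵢ.
−0.28·log₂(0.28) = 0.5142
−0.32·log₂(0.32) = 0.5260
−0.29·log₂(0.29) = 0.5179
−0.11·log₂(0.11) = 0.3503
Sum ≈ 1.9084 → 1.908 bits.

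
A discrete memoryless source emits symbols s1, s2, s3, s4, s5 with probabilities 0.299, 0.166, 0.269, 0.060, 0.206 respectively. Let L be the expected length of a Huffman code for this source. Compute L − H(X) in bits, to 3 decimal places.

Entropy H = −Σ p log₂ p ≈ 2.1735 bits.
Huffman merges: 3/50+83/500→113/500; 103/500+113/500→54/125; 269/1000+299/1000→71/125; 54/125+71/125→1. L = 1113/500 ≈ 2.2260.
L − H = 2.2260 − 2.1735 = 0.053 bits.

0.053 bits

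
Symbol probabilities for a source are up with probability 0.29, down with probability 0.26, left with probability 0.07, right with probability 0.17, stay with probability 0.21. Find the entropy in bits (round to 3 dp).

H = −Σ pᵢ log₂ pᵢ.
−0.29·log₂(0.29) = 0.5179
−0.26·log₂(0.26) = 0.5053
−0.07·log₂(0.07) = 0.2686
−0.17·log₂(0.17) = 0.4346
−0.21·log₂(0.21) = 0.4728
Sum ≈ 2.1992 → 2.199 bits.

2.199 bits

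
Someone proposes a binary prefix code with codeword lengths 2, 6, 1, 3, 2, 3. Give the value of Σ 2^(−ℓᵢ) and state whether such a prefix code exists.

With common denominator 2^6 = 64: Σ 2^(−ℓᵢ) = 16/64 + 1/64 + 32/64 + 8/64 + 16/64 + 8/64 = 81/64 = 1.265625.
Kraft's inequality requires Σ ≤ 1; here Σ = 1.265625 > 1, so no such prefix code exists.

1.265625; no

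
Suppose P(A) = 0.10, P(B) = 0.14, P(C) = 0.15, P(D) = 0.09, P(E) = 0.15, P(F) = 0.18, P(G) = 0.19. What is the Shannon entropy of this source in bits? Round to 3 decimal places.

H = −Σ pᵢ log₂ pᵢ.
−0.10·log₂(0.10) = 0.3322
−0.14·log₂(0.14) = 0.3971
−0.15·log₂(0.15) = 0.4105
−0.09·log₂(0.09) = 0.3127
−0.15·log₂(0.15) = 0.4105
−0.18·log₂(0.18) = 0.4453
−0.19·log₂(0.19) = 0.4552
Sum ≈ 2.7636 → 2.764 bits.

2.764 bits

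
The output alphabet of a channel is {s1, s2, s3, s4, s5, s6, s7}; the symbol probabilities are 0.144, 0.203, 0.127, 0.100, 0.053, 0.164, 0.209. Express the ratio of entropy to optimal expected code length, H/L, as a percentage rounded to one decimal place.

98.7%

Entropy H = −Σ p log₂ p ≈ 2.7042 bits.
Huffman merges: 53/1000+1/10→153/1000; 127/1000+18/125→271/1000; 153/1000+41/250→317/1000; 203/1000+209/1000→103/250; 271/1000+317/1000→147/250; 103/250+147/250→1. L = 2741/1000 ≈ 2.7410.
Efficiency = H/L = 2.7042/2.7410 = 98.7%.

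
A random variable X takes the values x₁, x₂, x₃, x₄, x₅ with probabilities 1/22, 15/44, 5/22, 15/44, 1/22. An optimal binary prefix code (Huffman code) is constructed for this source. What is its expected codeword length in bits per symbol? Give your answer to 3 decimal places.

2.068 bits/symbol

Repeatedly combine the two least-probable nodes; the expected code length is the sum of the merged weights.
merge 1/22 + 1/22 → 1/11
merge 1/11 + 5/22 → 7/22
merge 7/22 + 15/44 → 29/44
merge 15/44 + 29/44 → 1
L = 1/11 + 7/22 + 29/44 + 1 = 91/44 ≈ 2.068 bits/symbol.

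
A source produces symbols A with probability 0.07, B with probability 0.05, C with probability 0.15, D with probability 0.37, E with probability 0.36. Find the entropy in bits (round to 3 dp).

H = −Σ pᵢ log₂ pᵢ.
−0.07·log₂(0.07) = 0.2686
−0.05·log₂(0.05) = 0.2161
−0.15·log₂(0.15) = 0.4105
−0.37·log₂(0.37) = 0.5307
−0.36·log₂(0.36) = 0.5306
Sum ≈ 1.9565 → 1.957 bits.

1.957 bits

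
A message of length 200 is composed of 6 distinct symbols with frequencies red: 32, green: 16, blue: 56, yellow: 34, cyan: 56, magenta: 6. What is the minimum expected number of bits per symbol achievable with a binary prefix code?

2.38 bits/symbol

Probabilities are the counts divided by 200.
Repeatedly combine the two least-probable nodes; the expected code length is the sum of the merged weights.
merge 3/100 + 2/25 → 11/100
merge 11/100 + 4/25 → 27/100
merge 17/100 + 27/100 → 11/25
merge 7/25 + 7/25 → 14/25
merge 11/25 + 14/25 → 1
L = 11/100 + 27/100 + 11/25 + 14/25 + 1 = 119/50 = 2.38 bits/symbol.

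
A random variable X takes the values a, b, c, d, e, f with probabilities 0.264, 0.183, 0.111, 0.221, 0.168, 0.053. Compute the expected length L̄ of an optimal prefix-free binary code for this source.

Repeatedly combine the two least-probable nodes; the expected code length is the sum of the merged weights.
merge 53/1000 + 111/1000 → 41/250
merge 41/250 + 21/125 → 83/250
merge 183/1000 + 221/1000 → 101/250
merge 33/125 + 83/250 → 149/250
merge 101/250 + 149/250 → 1
L = 41/250 + 83/250 + 101/250 + 149/250 + 1 = 312/125 = 2.496 bits/symbol.

2.496 bits/symbol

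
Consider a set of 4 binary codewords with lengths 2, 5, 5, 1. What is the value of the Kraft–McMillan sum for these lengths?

0.8125

With common denominator 2^5 = 32: Σ 2^(−ℓᵢ) = 8/32 + 1/32 + 1/32 + 16/32 = 26/32 = 0.8125.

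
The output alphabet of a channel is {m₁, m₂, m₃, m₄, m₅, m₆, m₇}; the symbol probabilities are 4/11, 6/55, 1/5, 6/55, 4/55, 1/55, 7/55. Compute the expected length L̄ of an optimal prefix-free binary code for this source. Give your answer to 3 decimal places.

2.527 bits/symbol

Repeatedly combine the two least-probable nodes; the expected code length is the sum of the merged weights.
merge 1/55 + 4/55 → 1/11
merge 1/11 + 6/55 → 1/5
merge 6/55 + 7/55 → 13/55
merge 1/5 + 1/5 → 2/5
merge 13/55 + 4/11 → 3/5
merge 2/5 + 3/5 → 1
L = 1/11 + 1/5 + 13/55 + 2/5 + 3/5 + 1 = 139/55 ≈ 2.527 bits/symbol.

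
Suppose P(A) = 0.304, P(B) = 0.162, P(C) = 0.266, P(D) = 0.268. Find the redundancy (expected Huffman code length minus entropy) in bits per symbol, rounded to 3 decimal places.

0.035 bits

Entropy H = −Σ p log₂ p ≈ 1.9649 bits.
Huffman merges: 81/500+133/500→107/250; 67/250+38/125→143/250; 107/250+143/250→1. L = 2 ≈ 2.0000.
L − H = 2.0000 − 1.9649 = 0.035 bits.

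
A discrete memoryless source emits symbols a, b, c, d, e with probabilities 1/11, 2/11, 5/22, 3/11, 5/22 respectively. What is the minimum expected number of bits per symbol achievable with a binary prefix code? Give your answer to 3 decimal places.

2.273 bits/symbol

Repeatedly combine the two least-probable nodes; the expected code length is the sum of the merged weights.
merge 1/11 + 2/11 → 3/11
merge 5/22 + 5/22 → 5/11
merge 3/11 + 3/11 → 6/11
merge 5/11 + 6/11 → 1
L = 3/11 + 5/11 + 6/11 + 1 = 25/11 ≈ 2.273 bits/symbol.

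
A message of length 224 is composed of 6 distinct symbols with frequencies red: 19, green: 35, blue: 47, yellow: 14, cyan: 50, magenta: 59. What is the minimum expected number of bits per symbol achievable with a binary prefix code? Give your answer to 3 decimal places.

2.451 bits/symbol

Probabilities are the counts divided by 224.
Repeatedly combine the two least-probable nodes; the expected code length is the sum of the merged weights.
merge 1/16 + 19/224 → 33/224
merge 33/224 + 5/32 → 17/56
merge 47/224 + 25/112 → 97/224
merge 59/224 + 17/56 → 127/224
merge 97/224 + 127/224 → 1
L = 33/224 + 17/56 + 97/224 + 127/224 + 1 = 549/224 ≈ 2.451 bits/symbol.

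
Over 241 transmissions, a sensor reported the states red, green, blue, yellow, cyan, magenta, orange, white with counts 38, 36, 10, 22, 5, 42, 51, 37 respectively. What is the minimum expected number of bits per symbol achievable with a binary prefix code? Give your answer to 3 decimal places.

Probabilities are the counts divided by 241.
Repeatedly combine the two least-probable nodes; the expected code length is the sum of the merged weights.
merge 5/241 + 10/241 → 15/241
merge 15/241 + 22/241 → 37/241
merge 36/241 + 37/241 → 73/241
merge 37/241 + 38/241 → 75/241
merge 42/241 + 51/241 → 93/241
merge 73/241 + 75/241 → 148/241
merge 93/241 + 148/241 → 1
L = 15/241 + 37/241 + 73/241 + 75/241 + 93/241 + 148/241 + 1 = 682/241 ≈ 2.830 bits/symbol.

2.830 bits/symbol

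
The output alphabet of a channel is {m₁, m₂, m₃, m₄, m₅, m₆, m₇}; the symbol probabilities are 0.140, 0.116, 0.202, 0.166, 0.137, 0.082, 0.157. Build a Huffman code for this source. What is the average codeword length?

2.798 bits/symbol

Repeatedly combine the two least-probable nodes; the expected code length is the sum of the merged weights.
merge 41/500 + 29/250 → 99/500
merge 137/1000 + 7/50 → 277/1000
merge 157/1000 + 83/500 → 323/1000
merge 99/500 + 101/500 → 2/5
merge 277/1000 + 323/1000 → 3/5
merge 2/5 + 3/5 → 1
L = 99/500 + 277/1000 + 323/1000 + 2/5 + 3/5 + 1 = 1399/500 = 2.798 bits/symbol.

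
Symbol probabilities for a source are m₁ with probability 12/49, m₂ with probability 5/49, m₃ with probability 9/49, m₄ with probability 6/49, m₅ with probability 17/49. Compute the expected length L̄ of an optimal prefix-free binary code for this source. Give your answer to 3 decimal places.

Repeatedly combine the two least-probable nodes; the expected code length is the sum of the merged weights.
merge 5/49 + 6/49 → 11/49
merge 9/49 + 11/49 → 20/49
merge 12/49 + 17/49 → 29/49
merge 20/49 + 29/49 → 1
L = 11/49 + 20/49 + 29/49 + 1 = 109/49 ≈ 2.224 bits/symbol.

2.224 bits/symbol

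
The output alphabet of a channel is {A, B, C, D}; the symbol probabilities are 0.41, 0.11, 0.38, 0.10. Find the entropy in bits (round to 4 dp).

H = −Σ pᵢ log₂ pᵢ.
−0.41·log₂(0.41) = 0.5274
−0.11·log₂(0.11) = 0.3503
−0.38·log₂(0.38) = 0.5305
−0.10·log₂(0.10) = 0.3322
Sum ≈ 1.7403 → 1.7403 bits.

1.7403 bits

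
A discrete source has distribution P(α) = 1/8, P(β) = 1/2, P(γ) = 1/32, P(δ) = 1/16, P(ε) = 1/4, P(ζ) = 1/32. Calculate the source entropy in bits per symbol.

Each probability is a power of 1/2, so log₂(1/p) is an integer.
H = Σ p·log₂(1/p) = 1/8·3 + 1/2·1 + 1/32·5 + 1/16·4 + 1/4·2 + 1/32·5 = 1.9375 bits.

1.9375 bits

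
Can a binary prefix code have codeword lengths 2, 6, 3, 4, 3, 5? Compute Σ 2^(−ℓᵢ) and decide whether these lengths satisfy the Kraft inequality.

With common denominator 2^6 = 64: Σ 2^(−ℓᵢ) = 16/64 + 1/64 + 8/64 + 4/64 + 8/64 + 2/64 = 39/64 = 0.609375.
Kraft's inequality requires Σ ≤ 1; here Σ = 0.609375 ≤ 1, so such a prefix code exists.

0.609375; yes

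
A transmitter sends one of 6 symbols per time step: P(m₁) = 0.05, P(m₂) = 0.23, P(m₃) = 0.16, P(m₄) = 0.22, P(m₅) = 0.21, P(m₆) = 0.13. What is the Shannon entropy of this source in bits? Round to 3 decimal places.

2.463 bits

H = −Σ pᵢ log₂ pᵢ.
−0.05·log₂(0.05) = 0.2161
−0.23·log₂(0.23) = 0.4877
−0.16·log₂(0.16) = 0.4230
−0.22·log₂(0.22) = 0.4806
−0.21·log₂(0.21) = 0.4728
−0.13·log₂(0.13) = 0.3826
Sum ≈ 2.4628 → 2.463 bits.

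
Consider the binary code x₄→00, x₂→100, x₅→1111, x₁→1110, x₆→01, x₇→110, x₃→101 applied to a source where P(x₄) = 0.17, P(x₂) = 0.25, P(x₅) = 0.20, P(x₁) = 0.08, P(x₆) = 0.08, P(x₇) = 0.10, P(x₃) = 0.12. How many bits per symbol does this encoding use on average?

3.03 bits/symbol

L̄ = Σ pᵢ·ℓᵢ = 0.17·2 + 0.25·3 + 0.20·4 + 0.08·4 + 0.08·2 + 0.10·3 + 0.12·3 = 3.03 bits/symbol.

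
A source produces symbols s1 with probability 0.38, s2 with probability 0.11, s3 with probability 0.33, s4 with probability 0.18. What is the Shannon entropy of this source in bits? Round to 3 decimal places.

1.854 bits

H = −Σ pᵢ log₂ pᵢ.
−0.38·log₂(0.38) = 0.5305
−0.11·log₂(0.11) = 0.3503
−0.33·log₂(0.33) = 0.5278
−0.18·log₂(0.18) = 0.4453
Sum ≈ 1.8539 → 1.854 bits.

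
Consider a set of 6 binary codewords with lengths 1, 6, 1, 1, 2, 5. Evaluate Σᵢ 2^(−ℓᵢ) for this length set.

With common denominator 2^6 = 64: Σ 2^(−ℓᵢ) = 32/64 + 1/64 + 32/64 + 32/64 + 16/64 + 2/64 = 115/64 = 1.796875.

1.796875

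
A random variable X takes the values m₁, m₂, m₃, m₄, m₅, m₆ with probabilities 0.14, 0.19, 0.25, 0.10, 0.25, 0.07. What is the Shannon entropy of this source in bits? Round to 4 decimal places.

H = −Σ pᵢ log₂ pᵢ.
−0.14·log₂(0.14) = 0.3971
−0.19·log₂(0.19) = 0.4552
−0.25·log₂(0.25) = 0.5000
−0.10·log₂(0.10) = 0.3322
−0.25·log₂(0.25) = 0.5000
−0.07·log₂(0.07) = 0.2686
Sum ≈ 2.4531 → 2.4531 bits.

2.4531 bits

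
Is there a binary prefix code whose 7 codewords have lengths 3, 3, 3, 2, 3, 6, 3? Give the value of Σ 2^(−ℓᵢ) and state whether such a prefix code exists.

With common denominator 2^6 = 64: Σ 2^(−ℓᵢ) = 8/64 + 8/64 + 8/64 + 16/64 + 8/64 + 1/64 + 8/64 = 57/64 = 0.890625.
Kraft's inequality requires Σ ≤ 1; here Σ = 0.890625 ≤ 1, so such a prefix code exists.

0.890625; yes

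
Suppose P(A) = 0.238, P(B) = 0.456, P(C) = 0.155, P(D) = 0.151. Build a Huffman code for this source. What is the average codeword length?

Repeatedly combine the two least-probable nodes; the expected code length is the sum of the merged weights.
merge 151/1000 + 31/200 → 153/500
merge 119/500 + 153/500 → 68/125
merge 57/125 + 68/125 → 1
L = 153/500 + 68/125 + 1 = 37/20 = 1.85 bits/symbol.

1.85 bits/symbol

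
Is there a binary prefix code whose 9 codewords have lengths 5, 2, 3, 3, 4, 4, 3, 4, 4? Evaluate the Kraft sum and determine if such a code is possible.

0.90625; yes

With common denominator 2^5 = 32: Σ 2^(−ℓᵢ) = 1/32 + 8/32 + 4/32 + 4/32 + 2/32 + 2/32 + 4/32 + 2/32 + 2/32 = 29/32 = 0.90625.
Kraft's inequality requires Σ ≤ 1; here Σ = 0.90625 ≤ 1, so such a prefix code exists.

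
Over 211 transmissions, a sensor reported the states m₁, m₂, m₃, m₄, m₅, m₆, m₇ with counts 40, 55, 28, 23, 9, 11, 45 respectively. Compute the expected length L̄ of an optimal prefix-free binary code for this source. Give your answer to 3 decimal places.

Probabilities are the counts divided by 211.
Repeatedly combine the two least-probable nodes; the expected code length is the sum of the merged weights.
merge 9/211 + 11/211 → 20/211
merge 20/211 + 23/211 → 43/211
merge 28/211 + 40/211 → 68/211
merge 43/211 + 45/211 → 88/211
merge 55/211 + 68/211 → 123/211
merge 88/211 + 123/211 → 1
L = 20/211 + 43/211 + 68/211 + 88/211 + 123/211 + 1 = 553/211 ≈ 2.621 bits/symbol.

2.621 bits/symbol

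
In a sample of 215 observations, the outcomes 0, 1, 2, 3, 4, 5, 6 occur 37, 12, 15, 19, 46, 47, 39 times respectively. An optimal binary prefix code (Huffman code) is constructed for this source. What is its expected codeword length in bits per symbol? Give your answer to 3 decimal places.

Probabilities are the counts divided by 215.
Repeatedly combine the two least-probable nodes; the expected code length is the sum of the merged weights.
merge 12/215 + 3/43 → 27/215
merge 19/215 + 27/215 → 46/215
merge 37/215 + 39/215 → 76/215
merge 46/215 + 46/215 → 92/215
merge 47/215 + 76/215 → 123/215
merge 92/215 + 123/215 → 1
L = 27/215 + 46/215 + 76/215 + 92/215 + 123/215 + 1 = 579/215 ≈ 2.693 bits/symbol.

2.693 bits/symbol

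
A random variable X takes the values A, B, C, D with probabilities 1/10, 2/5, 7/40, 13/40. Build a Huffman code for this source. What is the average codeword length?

Repeatedly combine the two least-probable nodes; the expected code length is the sum of the merged weights.
merge 1/10 + 7/40 → 11/40
merge 11/40 + 13/40 → 3/5
merge 2/5 + 3/5 → 1
L = 11/40 + 3/5 + 1 = 15/8 = 1.875 bits/symbol.

1.875 bits/symbol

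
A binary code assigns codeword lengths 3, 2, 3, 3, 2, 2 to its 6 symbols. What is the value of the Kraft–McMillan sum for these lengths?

With common denominator 2^3 = 8: Σ 2^(−ℓᵢ) = 1/8 + 2/8 + 1/8 + 1/8 + 2/8 + 2/8 = 9/8 = 1.125.

1.125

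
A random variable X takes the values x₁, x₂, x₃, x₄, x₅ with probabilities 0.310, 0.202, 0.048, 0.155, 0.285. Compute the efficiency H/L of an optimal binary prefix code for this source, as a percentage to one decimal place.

Entropy H = −Σ p log₂ p ≈ 2.1332 bits.
Huffman merges: 6/125+31/200→203/1000; 101/500+203/1000→81/200; 57/200+31/100→119/200; 81/200+119/200→1. L = 2203/1000 ≈ 2.2030.
Efficiency = H/L = 2.1332/2.2030 = 96.8%.

96.8%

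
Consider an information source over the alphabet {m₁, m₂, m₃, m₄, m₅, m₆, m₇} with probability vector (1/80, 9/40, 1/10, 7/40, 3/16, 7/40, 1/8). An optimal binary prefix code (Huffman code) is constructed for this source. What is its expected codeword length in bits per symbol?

2.7 bits/symbol

Repeatedly combine the two least-probable nodes; the expected code length is the sum of the merged weights.
merge 1/80 + 1/10 → 9/80
merge 9/80 + 1/8 → 19/80
merge 7/40 + 7/40 → 7/20
merge 3/16 + 9/40 → 33/80
merge 19/80 + 7/20 → 47/80
merge 33/80 + 47/80 → 1
L = 9/80 + 19/80 + 7/20 + 33/80 + 47/80 + 1 = 27/10 = 2.7 bits/symbol.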